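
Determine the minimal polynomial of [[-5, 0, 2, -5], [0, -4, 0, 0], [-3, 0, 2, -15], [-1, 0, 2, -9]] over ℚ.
The characteristic polynomial factors as (x + 4)^4. The minimal polynomial is ∏(x - λ)^{k_λ} where k_λ is the size of the largest Jordan block at λ.

For λ = -4: rank(A + 4I) = 1, and the largest Jordan block has size 2 (the smallest k with rank((A + 4I)^k) = rank((A + 4I)^(k+1))).

So m_A(x) = (x + 4)^2.

m_A(x) = (x + 4)^2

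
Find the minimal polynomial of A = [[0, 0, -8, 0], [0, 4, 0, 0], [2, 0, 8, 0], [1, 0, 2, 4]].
The characteristic polynomial factors as (x - 4)^4. The minimal polynomial is ∏(x - λ)^{k_λ} where k_λ is the size of the largest Jordan block at λ.

For λ = 4: rank(A - 4I) = 1, and the largest Jordan block has size 2 (the smallest k with rank((A - 4I)^k) = rank((A - 4I)^(k+1))).

So m_A(x) = (x - 4)^2.

m_A(x) = (x - 4)^2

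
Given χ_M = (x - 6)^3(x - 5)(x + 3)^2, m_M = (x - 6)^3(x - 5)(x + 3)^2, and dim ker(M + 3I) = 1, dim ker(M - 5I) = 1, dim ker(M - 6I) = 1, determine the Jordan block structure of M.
λ = -3: algebraic multiplicity 2 (exponent in χ_M), largest block size 2 (exponent in m_M), 1 block (geometric multiplicity). This forces block sizes [2].
λ = 5: algebraic multiplicity 1 (exponent in χ_M), largest block size 1 (exponent in m_M), 1 block (geometric multiplicity). This forces block sizes [1].
λ = 6: algebraic multiplicity 3 (exponent in χ_M), largest block size 3 (exponent in m_M), 1 block (geometric multiplicity). This forces block sizes [3].

Jordan blocks: (-3, 2), (5, 1), (6, 3)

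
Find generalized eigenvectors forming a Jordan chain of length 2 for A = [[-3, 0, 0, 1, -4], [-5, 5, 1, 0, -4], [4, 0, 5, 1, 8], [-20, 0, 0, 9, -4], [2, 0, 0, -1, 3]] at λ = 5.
v_1 = [[0, 0, 1, 0, 0]]^T, v_2 = [[0, 1, 0, 0, 0]]^T

We seek v_1 ∈ ker((A - 5I)^2) \ ker(A - 5I), then set v_{i+1} = (A - 5I) v_i.

One such chain is v_1 = [[0, 0, 1, 0, 0]]^T, v_2 = [[0, 1, 0, 0, 0]]^T. Check: (A - 5I) v_2 = [[0, 0, 0, 0, 0]]^T = 0.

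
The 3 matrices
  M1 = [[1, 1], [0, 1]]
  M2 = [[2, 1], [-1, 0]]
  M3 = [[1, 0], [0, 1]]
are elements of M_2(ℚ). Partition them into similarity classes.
Characteristic polynomials: χ_{M1} = (x - 1)^2, χ_{M2} = (x - 1)^2, χ_{M3} = (x - 1)^2.

{M1, M2}: invariant factors (x - 1)^2.

{M3}: invariant factors x - 1, x - 1.

Matrices are similar if and only if their invariant-factor lists agree; the partition into similarity classes is {M1, M2}, {M3}.

2 classes: {M1, M2}, {M3}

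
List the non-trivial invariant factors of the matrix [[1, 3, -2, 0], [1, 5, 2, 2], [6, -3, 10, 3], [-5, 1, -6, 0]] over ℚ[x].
(x - 4)^2, (x - 4)^2

The Jordan structure of A has elementary divisors (x - 4)^2, (x - 4)^2. Arranging the block sizes at each eigenvalue in decreasing order and taking row products gives the invariant factors.

Invariant factors (smallest first, each dividing the next): (x - 4)^2, (x - 4)^2.

Check: the last factor (x - 4)^2 is the minimal polynomial, and the product (x - 4)^4 is the characteristic polynomial.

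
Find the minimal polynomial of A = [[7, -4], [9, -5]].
m_A(x) = (x - 1)^2

The characteristic polynomial factors as (x - 1)^2. The minimal polynomial is ∏(x - λ)^{k_λ} where k_λ is the size of the largest Jordan block at λ.

For λ = 1: rank(A - I) = 1, and the largest Jordan block has size 2 (the smallest k with rank((A - I)^k) = rank((A - I)^(k+1))).

So m_A(x) = (x - 1)^2.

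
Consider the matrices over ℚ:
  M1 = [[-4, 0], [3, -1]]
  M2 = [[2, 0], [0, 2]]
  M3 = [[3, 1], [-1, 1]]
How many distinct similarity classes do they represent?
Characteristic polynomials: χ_{M1} = (x + 1)(x + 4), χ_{M2} = (x - 2)^2, χ_{M3} = (x - 2)^2.

{M1}: invariant factors (x + 1)(x + 4).

{M2}: invariant factors x - 2, x - 2.

{M3}: invariant factors (x - 2)^2.

Matrices are similar if and only if their invariant-factor lists agree; the partition into similarity classes is {M1}, {M2}, {M3}.

3 classes: {M1}, {M2}, {M3}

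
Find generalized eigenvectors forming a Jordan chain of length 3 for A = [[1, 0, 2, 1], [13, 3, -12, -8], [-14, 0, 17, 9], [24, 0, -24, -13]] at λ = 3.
v_1 = [[0, -2, 2, -3]]^T, v_2 = [[1, 0, 1, 0]]^T, v_3 = [[0, 1, 0, 0]]^T

We seek v_1 ∈ ker((A - 3I)^3) \ ker((A - 3I)^2), then set v_{i+1} = (A - 3I) v_i.

One such chain is v_1 = [[0, -2, 2, -3]]^T, v_2 = [[1, 0, 1, 0]]^T, v_3 = [[0, 1, 0, 0]]^T. Check: (A - 3I) v_3 = [[0, 0, 0, 0]]^T = 0.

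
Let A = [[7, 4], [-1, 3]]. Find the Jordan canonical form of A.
The characteristic polynomial is det(xI - A) = (x - 5)^2, so the eigenvalues are 5 (algebraic multiplicity 2).

For λ = 5: rank(A - 5I) = 1, rank((A - 5I)^2) = 0. The eigenspace has dimension 2 - 1 = 1, so there is 1 Jordan block; the rank sequence gives block sizes [2].

Assembling the blocks gives the Jordan form J above.

J = [[5, 1], [0, 5]]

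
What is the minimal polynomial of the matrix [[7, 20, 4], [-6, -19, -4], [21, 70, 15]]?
m_A(x) = (x - 1)^2

The characteristic polynomial factors as (x - 1)^3. The minimal polynomial is ∏(x - λ)^{k_λ} where k_λ is the size of the largest Jordan block at λ.

For λ = 1: rank(A - I) = 1, and the largest Jordan block has size 2 (the smallest k with rank((A - I)^k) = rank((A - I)^(k+1))).

So m_A(x) = (x - 1)^2.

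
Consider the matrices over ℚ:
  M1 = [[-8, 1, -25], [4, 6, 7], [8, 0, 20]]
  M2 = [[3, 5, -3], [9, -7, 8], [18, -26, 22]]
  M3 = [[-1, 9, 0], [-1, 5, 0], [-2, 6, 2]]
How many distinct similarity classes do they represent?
2 classes: {M1, M2}, {M3}

Characteristic polynomials: χ_{M1} = (x - 6)^3, χ_{M2} = (x - 6)^3, χ_{M3} = (x - 2)^3.

{M1, M2}: invariant factors (x - 6)^3.

{M3}: invariant factors x - 2, (x - 2)^2.

Matrices are similar if and only if their invariant-factor lists agree; the partition into similarity classes is {M1, M2}, {M3}.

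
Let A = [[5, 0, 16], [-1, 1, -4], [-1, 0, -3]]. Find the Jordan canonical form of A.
J = [[1, 1, 0], [0, 1, 0], [0, 0, 1]]

The characteristic polynomial is det(xI - A) = (x - 1)^3, so the eigenvalues are 1 (algebraic multiplicity 3).

For λ = 1: rank(A - I) = 1, rank((A - I)^2) = 0. The eigenspace has dimension 3 - 1 = 2, so there are 2 Jordan blocks; the rank sequence gives block sizes [2, 1].

Assembling the blocks gives the Jordan form J above.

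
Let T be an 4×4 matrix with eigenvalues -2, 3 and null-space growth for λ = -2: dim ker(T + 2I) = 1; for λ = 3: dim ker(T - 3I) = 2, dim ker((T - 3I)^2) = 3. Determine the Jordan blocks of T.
Jordan blocks: (-2, 1), (3, 2), (3, 1)

λ = -2: successive nullity increments [1] count blocks of size ≥ k; block sizes are [1].
λ = 3: successive nullity increments [2, 1] count blocks of size ≥ k; block sizes are [2, 1].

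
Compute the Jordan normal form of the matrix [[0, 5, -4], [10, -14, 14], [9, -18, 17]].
J = [[-1, 0, 0], [0, 2, 1], [0, 0, 2]]

The characteristic polynomial is det(xI - A) = (x - 2)^2(x + 1), so the eigenvalues are -1 (algebraic multiplicity 1), 2 (algebraic multiplicity 2).

For λ = -1: algebraic multiplicity 1 gives one 1×1 block.

For λ = 2: rank(A - 2I) = 2, rank((A - 2I)^2) = 1. The eigenspace has dimension 3 - 2 = 1, so there is 1 Jordan block; the rank sequence gives block sizes [2].

Assembling the blocks gives the Jordan form J above.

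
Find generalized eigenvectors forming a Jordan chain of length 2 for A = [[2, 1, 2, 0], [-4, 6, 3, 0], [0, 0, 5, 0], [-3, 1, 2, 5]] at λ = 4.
We seek v_1 ∈ ker((A - 4I)^2) \ ker(A - 4I), then set v_{i+1} = (A - 4I) v_i.

One such chain is v_1 = [[0, 1, 0, 0]]^T, v_2 = [[1, 2, 0, 1]]^T. Check: (A - 4I) v_2 = [[0, 0, 0, 0]]^T = 0.

v_1 = [[0, 1, 0, 0]]^T, v_2 = [[1, 2, 0, 1]]^T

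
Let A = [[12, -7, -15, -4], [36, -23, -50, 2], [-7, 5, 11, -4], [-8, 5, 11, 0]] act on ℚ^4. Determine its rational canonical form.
R = [[0, 0, 0, 0], [1, 0, 0, 1], [0, 1, 0, -2], [0, 0, 1, 0]]

The invariant factors of A (the non-unit diagonal entries of the Smith normal form of xI - A over ℚ[x]) are x(x^3 + 2x - 1), each dividing the next. The characteristic polynomial is their product, x(x^3 + 2x - 1).

The rational canonical form is the block-diagonal matrix of companion matrices C(f_i):
R = [[0, 0, 0, 0], [1, 0, 0, 1], [0, 1, 0, -2], [0, 0, 1, 0]].

Note the characteristic polynomial does not split into linear factors over ℚ, so A has no Jordan form over ℚ; the rational canonical form exists over any field.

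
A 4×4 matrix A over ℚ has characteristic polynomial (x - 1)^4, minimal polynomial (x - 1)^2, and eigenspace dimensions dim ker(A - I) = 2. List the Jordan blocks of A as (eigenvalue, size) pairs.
λ = 1: algebraic multiplicity 4 (exponent in χ_A), largest block size 2 (exponent in m_A), 2 blocks (geometric multiplicity). These force block sizes [2, 2].

Jordan blocks: (1, 2), (1, 2)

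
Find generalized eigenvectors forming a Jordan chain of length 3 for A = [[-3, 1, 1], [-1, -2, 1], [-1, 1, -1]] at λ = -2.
v_1 = [[0, 0, 1]]^T, v_2 = [[1, 1, 1]]^T, v_3 = [[1, 0, 1]]^T

We seek v_1 ∈ ker((A + 2I)^3) \ ker((A + 2I)^2), then set v_{i+1} = (A + 2I) v_i.

One such chain is v_1 = [[0, 0, 1]]^T, v_2 = [[1, 1, 1]]^T, v_3 = [[1, 0, 1]]^T. Check: (A + 2I) v_3 = [[0, 0, 0]]^T = 0.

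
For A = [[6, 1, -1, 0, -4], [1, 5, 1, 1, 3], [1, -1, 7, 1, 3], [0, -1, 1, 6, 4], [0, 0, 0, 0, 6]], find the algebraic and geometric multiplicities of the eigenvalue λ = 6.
algebraic multiplicity 5, geometric multiplicity 3

The characteristic polynomial is (x - 6)^5, so the factor x - 6 appears with exponent 5: the algebraic multiplicity is 5.

rank(A - 6I) = 2, so the eigenspace has dimension 5 - 2 = 3: the geometric multiplicity is 3.

Since 3 < 5, A is not diagonalizable.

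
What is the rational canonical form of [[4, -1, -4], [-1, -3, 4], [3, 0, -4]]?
The invariant factors of A (the non-unit diagonal entries of the Smith normal form of xI - A over ℚ[x]) are (x + 4)(x^2 - x - 1), each dividing the next. The characteristic polynomial is their product, (x + 4)(x^2 - x - 1).

The rational canonical form is the block-diagonal matrix of companion matrices C(f_i):
R = [[0, 0, 4], [1, 0, 5], [0, 1, -3]].

Note the characteristic polynomial does not split into linear factors over ℚ, so A has no Jordan form over ℚ; the rational canonical form exists over any field.

R = [[0, 0, 4], [1, 0, 5], [0, 1, -3]]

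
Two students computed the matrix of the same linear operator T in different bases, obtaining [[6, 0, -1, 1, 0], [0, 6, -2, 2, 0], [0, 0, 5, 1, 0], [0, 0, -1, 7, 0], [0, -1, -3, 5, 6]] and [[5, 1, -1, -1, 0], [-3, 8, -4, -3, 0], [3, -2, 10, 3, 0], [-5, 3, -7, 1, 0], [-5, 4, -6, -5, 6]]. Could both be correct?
Yes.

Two matrices over a field are similar if and only if they have the same invariant factors.

Both A and B have characteristic polynomial (x - 6)^5 and minimal polynomial (x - 6)^2. Computing further, both have invariant factors x - 6, (x - 6)^2, (x - 6)^2. Hence A and B are similar.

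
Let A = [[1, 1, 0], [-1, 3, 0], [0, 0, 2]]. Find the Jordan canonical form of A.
The characteristic polynomial is det(xI - A) = (x - 2)^3, so the eigenvalues are 2 (algebraic multiplicity 3).

For λ = 2: rank(A - 2I) = 1, rank((A - 2I)^2) = 0. The eigenspace has dimension 3 - 1 = 2, so there are 2 Jordan blocks; the rank sequence gives block sizes [2, 1].

Assembling the blocks gives the Jordan form J above.

J = [[2, 1, 0], [0, 2, 0], [0, 0, 2]]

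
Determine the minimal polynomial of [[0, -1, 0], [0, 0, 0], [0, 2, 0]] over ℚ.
m_A(x) = x^2

The characteristic polynomial factors as x^3. The minimal polynomial is ∏(x - λ)^{k_λ} where k_λ is the size of the largest Jordan block at λ.

For λ = 0: rank(A) = 1, and the largest Jordan block has size 2 (the smallest k with rank(A^k) = rank(A^(k+1))).

So m_A(x) = x^2.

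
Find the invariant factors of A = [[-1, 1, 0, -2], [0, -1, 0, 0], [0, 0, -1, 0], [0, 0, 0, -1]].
x + 1, x + 1, (x + 1)^2

The Jordan structure of A has elementary divisors (x + 1)^2, (x + 1), (x + 1). Arranging the block sizes at each eigenvalue in decreasing order and taking row products gives the invariant factors.

Invariant factors (smallest first, each dividing the next): x + 1, x + 1, (x + 1)^2.

Check: the last factor (x + 1)^2 is the minimal polynomial, and the product (x + 1)^4 is the characteristic polynomial.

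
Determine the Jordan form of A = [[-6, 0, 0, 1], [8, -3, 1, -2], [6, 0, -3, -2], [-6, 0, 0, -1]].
The characteristic polynomial is det(xI - A) = (x + 3)^3(x + 4), so the eigenvalues are -4 (algebraic multiplicity 1), -3 (algebraic multiplicity 3).

For λ = -4: algebraic multiplicity 1 gives one 1×1 block.

For λ = -3: rank(A + 3I) = 2, rank((A + 3I)^2) = 1. The eigenspace has dimension 4 - 2 = 2, so there are 2 Jordan blocks; the rank sequence gives block sizes [2, 1].

Assembling the blocks gives the Jordan form J above.

J = [[-4, 0, 0, 0], [0, -3, 1, 0], [0, 0, -3, 0], [0, 0, 0, -3]]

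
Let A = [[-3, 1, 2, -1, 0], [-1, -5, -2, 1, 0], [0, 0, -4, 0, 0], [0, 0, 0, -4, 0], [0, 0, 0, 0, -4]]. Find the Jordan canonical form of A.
J = [[-4, 1, 0, 0, 0], [0, -4, 0, 0, 0], [0, 0, -4, 0, 0], [0, 0, 0, -4, 0], [0, 0, 0, 0, -4]]

The characteristic polynomial is det(xI - A) = (x + 4)^5, so the eigenvalues are -4 (algebraic multiplicity 5).

For λ = -4: rank(A + 4I) = 1, rank((A + 4I)^2) = 0. The eigenspace has dimension 5 - 1 = 4, so there are 4 Jordan blocks; the rank sequence gives block sizes [2, 1, 1, 1].

Assembling the blocks gives the Jordan form J above.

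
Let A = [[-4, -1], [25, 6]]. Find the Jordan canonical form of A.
J = [[1, 1], [0, 1]]

The characteristic polynomial is det(xI - A) = (x - 1)^2, so the eigenvalues are 1 (algebraic multiplicity 2).

For λ = 1: rank(A - I) = 1, rank((A - I)^2) = 0. The eigenspace has dimension 2 - 1 = 1, so there is 1 Jordan block; the rank sequence gives block sizes [2].

Assembling the blocks gives the Jordan form J above.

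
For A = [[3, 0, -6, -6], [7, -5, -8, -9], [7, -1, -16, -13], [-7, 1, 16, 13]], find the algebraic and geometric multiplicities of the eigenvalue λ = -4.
The characteristic polynomial is x(x - 3)(x + 4)^2, so the factor x + 4 appears with exponent 2: the algebraic multiplicity is 2.

rank(A + 4I) = 3, so the eigenspace has dimension 4 - 3 = 1: the geometric multiplicity is 1.

Since 1 < 2, A is not diagonalizable.

algebraic multiplicity 2, geometric multiplicity 1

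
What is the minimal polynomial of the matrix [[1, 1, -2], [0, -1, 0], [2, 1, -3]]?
The characteristic polynomial factors as (x + 1)^3. The minimal polynomial is ∏(x - λ)^{k_λ} where k_λ is the size of the largest Jordan block at λ.

For λ = -1: rank(A + I) = 1, and the largest Jordan block has size 2 (the smallest k with rank((A + I)^k) = rank((A + I)^(k+1))).

So m_A(x) = (x + 1)^2.

m_A(x) = (x + 1)^2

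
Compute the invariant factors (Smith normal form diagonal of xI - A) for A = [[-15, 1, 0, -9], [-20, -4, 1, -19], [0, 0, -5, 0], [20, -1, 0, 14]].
The Jordan structure of A has elementary divisors (x + 5)^3, (x - 5). Arranging the block sizes at each eigenvalue in decreasing order and taking row products gives the invariant factors.

Invariant factors (smallest first, each dividing the next): (x - 5)(x + 5)^3.

Check: the last factor (x - 5)(x + 5)^3 is the minimal polynomial, and the product (x - 5)(x + 5)^3 is the characteristic polynomial.

(x - 5)(x + 5)^3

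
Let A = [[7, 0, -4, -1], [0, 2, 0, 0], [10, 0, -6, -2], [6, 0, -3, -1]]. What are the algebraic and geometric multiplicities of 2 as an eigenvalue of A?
algebraic multiplicity 2, geometric multiplicity 2

The characteristic polynomial is (x - 2)^2(x + 1)^2, so the factor x - 2 appears with exponent 2: the algebraic multiplicity is 2.

rank(A - 2I) = 2, so the eigenspace has dimension 4 - 2 = 2: the geometric multiplicity is 2.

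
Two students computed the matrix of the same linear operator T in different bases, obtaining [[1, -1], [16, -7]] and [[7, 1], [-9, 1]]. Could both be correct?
No.

trace(A) = -6 but trace(B) = 8. The trace is a similarity invariant, so A and B are not similar.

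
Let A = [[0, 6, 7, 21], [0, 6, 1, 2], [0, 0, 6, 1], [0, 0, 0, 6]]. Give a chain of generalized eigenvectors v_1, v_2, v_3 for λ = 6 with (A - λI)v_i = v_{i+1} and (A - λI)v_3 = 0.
v_1 = [[-1, -3, -1, 1]]^T, v_2 = [[2, 1, 1, 0]]^T, v_3 = [[1, 1, 0, 0]]^T

We seek v_1 ∈ ker((A - 6I)^3) \ ker((A - 6I)^2), then set v_{i+1} = (A - 6I) v_i.

One such chain is v_1 = [[-1, -3, -1, 1]]^T, v_2 = [[2, 1, 1, 0]]^T, v_3 = [[1, 1, 0, 0]]^T. Check: (A - 6I) v_3 = [[0, 0, 0, 0]]^T = 0.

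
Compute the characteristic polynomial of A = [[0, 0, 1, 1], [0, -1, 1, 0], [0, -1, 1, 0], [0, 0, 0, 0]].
xI - A = [[x, 0, -1, -1], [0, x + 1, -1, 0], [0, 1, x - 1, 0], [0, 0, 0, x]].

Expanding det(xI - A) along the first row:
det(xI - A) = + (x)·det([[x + 1, -1, 0], [1, x - 1, 0], [0, 0, x]]) - (0)·det([[0, -1, 0], [0, x - 1, 0], [0, 0, x]]) + (-1)·det([[0, x + 1, 0], [0, 1, 0], [0, 0, x]]) - (-1)·det([[0, x + 1, -1], [0, 1, x - 1], [0, 0, 0]]).

Evaluating gives χ_A(x) = x^4.

χ_A(x) = x^4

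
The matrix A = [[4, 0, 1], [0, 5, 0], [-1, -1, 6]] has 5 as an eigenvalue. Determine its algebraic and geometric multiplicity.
The characteristic polynomial is (x - 5)^3, so the factor x - 5 appears with exponent 3: the algebraic multiplicity is 3.

rank(A - 5I) = 2, so the eigenspace has dimension 3 - 2 = 1: the geometric multiplicity is 1.

Since 1 < 3, A is not diagonalizable.

algebraic multiplicity 3, geometric multiplicity 1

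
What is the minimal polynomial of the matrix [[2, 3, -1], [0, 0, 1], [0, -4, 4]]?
The characteristic polynomial factors as (x - 2)^3. The minimal polynomial is ∏(x - λ)^{k_λ} where k_λ is the size of the largest Jordan block at λ.

For λ = 2: rank(A - 2I) = 2, and the largest Jordan block has size 3 (the smallest k with rank((A - 2I)^k) = rank((A - 2I)^(k+1))).

So m_A(x) = (x - 2)^3.

m_A(x) = (x - 2)^3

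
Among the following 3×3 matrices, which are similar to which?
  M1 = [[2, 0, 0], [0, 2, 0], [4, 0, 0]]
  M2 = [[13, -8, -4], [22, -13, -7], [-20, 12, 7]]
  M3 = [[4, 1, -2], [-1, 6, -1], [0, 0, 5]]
Characteristic polynomials: χ_{M1} = x(x - 2)^2, χ_{M2} = (x - 5)(x - 1)^2, χ_{M3} = (x - 5)^3.

{M1}: invariant factors x - 2, x(x - 2).

{M2}: invariant factors (x - 5)(x - 1)^2.

{M3}: invariant factors (x - 5)^3.

Matrices are similar if and only if their invariant-factor lists agree; the partition into similarity classes is {M1}, {M2}, {M3}.

3 classes: {M1}, {M2}, {M3}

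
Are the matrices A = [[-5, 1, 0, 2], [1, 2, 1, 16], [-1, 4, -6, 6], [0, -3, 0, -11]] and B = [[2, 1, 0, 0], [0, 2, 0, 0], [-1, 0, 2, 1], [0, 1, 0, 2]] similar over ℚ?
trace(A) = -20 but trace(B) = 8. The trace is a similarity invariant, so A and B are not similar.

No.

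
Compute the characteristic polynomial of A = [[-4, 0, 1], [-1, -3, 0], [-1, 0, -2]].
χ_A(x) = (x + 3)^3

xI - A = [[x + 4, 0, -1], [1, x + 3, 0], [1, 0, x + 2]].

Expanding det(xI - A) along the first row:
det(xI - A) = + (x + 4)·det([[x + 3, 0], [0, x + 2]]) - (0)·det([[1, 0], [1, x + 2]]) + (-1)·det([[1, x + 3], [1, 0]]).

Evaluating gives χ_A(x) = x^3 + 9x^2 + 27x + 27 = (x + 3)^3.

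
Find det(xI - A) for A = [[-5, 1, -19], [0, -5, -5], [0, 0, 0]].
χ_A(x) = x(x + 5)^2

xI - A = [[x + 5, -1, 19], [0, x + 5, 5], [0, 0, x]].

Expanding det(xI - A) along the first row:
det(xI - A) = + (x + 5)·det([[x + 5, 5], [0, x]]) - (-1)·det([[0, 5], [0, x]]) + (19)·det([[0, x + 5], [0, 0]]).

Evaluating gives χ_A(x) = x^3 + 10x^2 + 25x = x(x + 5)^2.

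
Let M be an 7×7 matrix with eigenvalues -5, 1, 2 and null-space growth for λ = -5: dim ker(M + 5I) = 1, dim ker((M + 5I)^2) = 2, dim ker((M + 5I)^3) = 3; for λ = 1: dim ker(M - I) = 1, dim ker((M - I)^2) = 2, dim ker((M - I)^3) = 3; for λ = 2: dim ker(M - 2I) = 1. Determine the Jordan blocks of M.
λ = -5: successive nullity increments [1, 1, 1] count blocks of size ≥ k; block sizes are [3].
λ = 1: successive nullity increments [1, 1, 1] count blocks of size ≥ k; block sizes are [3].
λ = 2: successive nullity increments [1] count blocks of size ≥ k; block sizes are [1].

Jordan blocks: (-5, 3), (1, 3), (2, 1)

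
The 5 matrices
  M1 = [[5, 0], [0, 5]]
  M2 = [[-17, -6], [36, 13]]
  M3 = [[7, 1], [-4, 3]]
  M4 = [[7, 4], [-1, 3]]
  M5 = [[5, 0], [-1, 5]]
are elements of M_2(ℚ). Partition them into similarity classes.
Characteristic polynomials: χ_{M1} = (x - 5)^2, χ_{M2} = (x - 1)(x + 5), χ_{M3} = (x - 5)^2, χ_{M4} = (x - 5)^2, χ_{M5} = (x - 5)^2.

{M1}: invariant factors x - 5, x - 5.

{M2}: invariant factors (x - 1)(x + 5).

{M3, M4, M5}: invariant factors (x - 5)^2.

Matrices are similar if and only if their invariant-factor lists agree; the partition into similarity classes is {M1}, {M2}, {M3, M4, M5}.

3 classes: {M1}, {M2}, {M3, M4, M5}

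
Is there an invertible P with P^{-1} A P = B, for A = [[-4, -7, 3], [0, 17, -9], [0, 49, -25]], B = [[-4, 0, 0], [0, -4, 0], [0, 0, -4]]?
Both have characteristic polynomial (x + 4)^3, but the minimal polynomial of A is (x + 4)^2 while the minimal polynomial of B is x + 4. The minimal polynomial is a similarity invariant, so A and B are not similar.

No.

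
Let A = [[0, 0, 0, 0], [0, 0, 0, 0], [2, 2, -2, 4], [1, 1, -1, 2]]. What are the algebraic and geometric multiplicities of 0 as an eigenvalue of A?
algebraic multiplicity 4, geometric multiplicity 3

The characteristic polynomial is x^4, so the factor x appears with exponent 4: the algebraic multiplicity is 4.

rank(A) = 1, so the eigenspace has dimension 4 - 1 = 3: the geometric multiplicity is 3.

Since 3 < 4, A is not diagonalizable.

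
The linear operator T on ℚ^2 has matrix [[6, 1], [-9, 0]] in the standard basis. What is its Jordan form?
The characteristic polynomial is det(xI - A) = (x - 3)^2, so the eigenvalues are 3 (algebraic multiplicity 2).

For λ = 3: rank(A - 3I) = 1, rank((A - 3I)^2) = 0. The eigenspace has dimension 2 - 1 = 1, so there is 1 Jordan block; the rank sequence gives block sizes [2].

Assembling the blocks gives the Jordan form J above.

J = [[3, 1], [0, 3]]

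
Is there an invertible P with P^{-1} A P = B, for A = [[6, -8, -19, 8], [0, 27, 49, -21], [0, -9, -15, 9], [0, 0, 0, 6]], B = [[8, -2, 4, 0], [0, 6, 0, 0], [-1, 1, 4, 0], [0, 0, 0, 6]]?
No.

Both have characteristic polynomial (x - 6)^4, but the minimal polynomial of A is (x - 6)^3 while the minimal polynomial of B is (x - 6)^2. The minimal polynomial is a similarity invariant, so A and B are not similar.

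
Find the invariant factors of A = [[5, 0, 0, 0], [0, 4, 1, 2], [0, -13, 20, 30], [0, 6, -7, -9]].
x - 5, (x - 5)^3

The Jordan structure of A has elementary divisors (x - 5)^3, (x - 5). Arranging the block sizes at each eigenvalue in decreasing order and taking row products gives the invariant factors.

Invariant factors (smallest first, each dividing the next): x - 5, (x - 5)^3.

Check: the last factor (x - 5)^3 is the minimal polynomial, and the product (x - 5)^4 is the characteristic polynomial.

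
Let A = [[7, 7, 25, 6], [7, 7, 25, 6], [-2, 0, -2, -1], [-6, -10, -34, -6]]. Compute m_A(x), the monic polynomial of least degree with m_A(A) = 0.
m_A(x) = x(x - 2)^3

The characteristic polynomial factors as x(x - 2)^3. The minimal polynomial is ∏(x - λ)^{k_λ} where k_λ is the size of the largest Jordan block at λ.

For λ = 0: rank(A) = 3, and the largest Jordan block has size 1 (the smallest k with rank(A^k) = rank(A^(k+1))).
For λ = 2: rank(A - 2I) = 3, and the largest Jordan block has size 3 (the smallest k with rank((A - 2I)^k) = rank((A - 2I)^(k+1))).

So m_A(x) = x(x - 2)^3.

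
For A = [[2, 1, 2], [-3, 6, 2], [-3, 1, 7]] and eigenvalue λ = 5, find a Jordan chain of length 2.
We seek v_1 ∈ ker((A - 5I)^2) \ ker(A - 5I), then set v_{i+1} = (A - 5I) v_i.

One such chain is v_1 = [[0, 1, 0]]^T, v_2 = [[1, 1, 1]]^T. Check: (A - 5I) v_2 = [[0, 0, 0]]^T = 0.

v_1 = [[0, 1, 0]]^T, v_2 = [[1, 1, 1]]^T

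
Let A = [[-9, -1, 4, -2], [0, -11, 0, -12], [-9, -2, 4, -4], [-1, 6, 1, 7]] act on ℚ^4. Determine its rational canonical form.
The invariant factors of A (the non-unit diagonal entries of the Smith normal form of xI - A over ℚ[x]) are x + 5, (x + 5)(x^2 - x + 2), each dividing the next. The characteristic polynomial is their product, (x + 5)^2(x^2 - x + 2).

The rational canonical form is the block-diagonal matrix of companion matrices C(f_i):
R = [[-5, 0, 0, 0], [0, 0, 0, -10], [0, 1, 0, 3], [0, 0, 1, -4]].

Note the characteristic polynomial does not split into linear factors over ℚ, so A has no Jordan form over ℚ; the rational canonical form exists over any field.

R = [[-5, 0, 0, 0], [0, 0, 0, -10], [0, 1, 0, 3], [0, 0, 1, -4]]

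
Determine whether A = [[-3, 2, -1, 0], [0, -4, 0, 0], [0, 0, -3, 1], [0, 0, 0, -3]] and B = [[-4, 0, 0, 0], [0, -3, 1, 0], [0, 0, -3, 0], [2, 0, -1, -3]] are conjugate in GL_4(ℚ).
No.

Both have characteristic polynomial (x + 3)^3(x + 4), but the minimal polynomial of A is (x + 3)^3(x + 4) while the minimal polynomial of B is (x + 3)^2(x + 4). The minimal polynomial is a similarity invariant, so A and B are not similar.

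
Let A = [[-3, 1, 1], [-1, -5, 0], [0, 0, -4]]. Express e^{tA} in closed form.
A has Jordan form J = [[-4, 1, 0], [0, -4, 1], [0, 0, -4]] with A = PJP^{-1}, so e^{tA} = P e^{tJ} P^{-1}.

For a Jordan block J_k(λ), e^{tJ_k(λ)} = e^{λt} · (I + tN + t^2 N^2/2! + ... + t^{k-1} N^{k-1}/(k-1)!) where N is the nilpotent superdiagonal part.

Assembling the blocks and conjugating back gives the entries of e^{tA} as shown above.

e^{tA} = [[(t + 1)*e^{-4*t}, t*e^{-4*t}, t*(t + 2)*e^{-4*t}/2], [-t*e^{-4*t}, (1 - t)*e^{-4*t}, -t^2*e^{-4*t}/2], [0, 0, e^{-4*t}]]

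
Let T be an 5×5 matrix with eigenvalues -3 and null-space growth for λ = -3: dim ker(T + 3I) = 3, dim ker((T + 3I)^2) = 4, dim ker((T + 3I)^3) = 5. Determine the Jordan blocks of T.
λ = -3: successive nullity increments [3, 1, 1] count blocks of size ≥ k; block sizes are [3, 1, 1].

Jordan blocks: (-3, 3), (-3, 1), (-3, 1)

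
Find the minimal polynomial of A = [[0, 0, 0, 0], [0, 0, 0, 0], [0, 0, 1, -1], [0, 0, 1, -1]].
The characteristic polynomial factors as x^4. The minimal polynomial is ∏(x - λ)^{k_λ} where k_λ is the size of the largest Jordan block at λ.

For λ = 0: rank(A) = 1, and the largest Jordan block has size 2 (the smallest k with rank(A^k) = rank(A^(k+1))).

So m_A(x) = x^2.

m_A(x) = x^2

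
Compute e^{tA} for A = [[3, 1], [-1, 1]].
e^{tA} = [[(t + 1)*e^{2*t}, t*e^{2*t}], [-t*e^{2*t}, (1 - t)*e^{2*t}]]

A has Jordan form J = [[2, 1], [0, 2]] with A = PJP^{-1}, so e^{tA} = P e^{tJ} P^{-1}.

For a Jordan block J_k(λ), e^{tJ_k(λ)} = e^{λt} · (I + tN + t^2 N^2/2! + ... + t^{k-1} N^{k-1}/(k-1)!) where N is the nilpotent superdiagonal part.

Assembling the blocks and conjugating back gives the entries of e^{tA} as shown above.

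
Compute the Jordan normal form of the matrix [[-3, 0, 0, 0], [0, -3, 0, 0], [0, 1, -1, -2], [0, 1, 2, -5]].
The characteristic polynomial is det(xI - A) = (x + 3)^4, so the eigenvalues are -3 (algebraic multiplicity 4).

For λ = -3: rank(A + 3I) = 1, rank((A + 3I)^2) = 0. The eigenspace has dimension 4 - 1 = 3, so there are 3 Jordan blocks; the rank sequence gives block sizes [2, 1, 1].

Assembling the blocks gives the Jordan form J above.

J = [[-3, 1, 0, 0], [0, -3, 0, 0], [0, 0, -3, 0], [0, 0, 0, -3]]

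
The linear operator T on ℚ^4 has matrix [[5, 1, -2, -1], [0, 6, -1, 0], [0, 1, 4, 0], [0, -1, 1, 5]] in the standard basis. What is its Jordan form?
The characteristic polynomial is det(xI - A) = (x - 5)^4, so the eigenvalues are 5 (algebraic multiplicity 4).

For λ = 5: rank(A - 5I) = 2, rank((A - 5I)^2) = 0. The eigenspace has dimension 4 - 2 = 2, so there are 2 Jordan blocks; the rank sequence gives block sizes [2, 2].

Assembling the blocks gives the Jordan form J above.

J = [[5, 1, 0, 0], [0, 5, 0, 0], [0, 0, 5, 1], [0, 0, 0, 5]]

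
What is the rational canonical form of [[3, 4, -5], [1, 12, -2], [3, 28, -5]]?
The invariant factors of A (the non-unit diagonal entries of the Smith normal form of xI - A over ℚ[x]) are (x - 6)(x - 2)^2, each dividing the next. The characteristic polynomial is their product, (x - 6)(x - 2)^2.

The rational canonical form is the block-diagonal matrix of companion matrices C(f_i):
R = [[0, 0, 24], [1, 0, -28], [0, 1, 10]].

R = [[0, 0, 24], [1, 0, -28], [0, 1, 10]]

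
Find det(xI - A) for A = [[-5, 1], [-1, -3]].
xI - A = [[x + 5, -1], [1, x + 3]].

Expanding det(xI - A) along the first row:
det(xI - A) = + (x + 5)·det([[x + 3]]) - (-1)·det([[1]]).

Evaluating gives χ_A(x) = x^2 + 8x + 16 = (x + 4)^2.

χ_A(x) = (x + 4)^2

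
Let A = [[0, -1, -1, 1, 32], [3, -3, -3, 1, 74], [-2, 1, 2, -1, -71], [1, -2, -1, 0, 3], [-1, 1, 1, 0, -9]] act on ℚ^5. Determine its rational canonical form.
The invariant factors of A (the non-unit diagonal entries of the Smith normal form of xI - A over ℚ[x]) are x(x + 2)^3(x + 4), each dividing the next. The characteristic polynomial is their product, x(x + 2)^3(x + 4).

The rational canonical form is the block-diagonal matrix of companion matrices C(f_i):
R = [[0, 0, 0, 0, 0], [1, 0, 0, 0, -32], [0, 1, 0, 0, -56], [0, 0, 1, 0, -36], [0, 0, 0, 1, -10]].

R = [[0, 0, 0, 0, 0], [1, 0, 0, 0, -32], [0, 1, 0, 0, -56], [0, 0, 1, 0, -36], [0, 0, 0, 1, -10]]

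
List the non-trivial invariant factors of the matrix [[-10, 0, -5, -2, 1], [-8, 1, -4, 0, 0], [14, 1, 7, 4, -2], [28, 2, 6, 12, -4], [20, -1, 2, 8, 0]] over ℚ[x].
The Jordan structure of A has elementary divisors (x + 1)^2, (x - 4)^2, (x - 4). Arranging the block sizes at each eigenvalue in decreasing order and taking row products gives the invariant factors.

Invariant factors (smallest first, each dividing the next): x - 4, (x - 4)^2(x + 1)^2.

Check: the last factor (x - 4)^2(x + 1)^2 is the minimal polynomial, and the product (x - 4)^3(x + 1)^2 is the characteristic polynomial.

x - 4, (x - 4)^2(x + 1)^2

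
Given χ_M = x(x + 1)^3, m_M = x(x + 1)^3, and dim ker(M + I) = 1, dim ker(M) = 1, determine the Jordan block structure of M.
Jordan blocks: (-1, 3), (0, 1)

λ = -1: algebraic multiplicity 3 (exponent in χ_M), largest block size 3 (exponent in m_M), 1 block (geometric multiplicity). This forces block sizes [3].
λ = 0: algebraic multiplicity 1 (exponent in χ_M), largest block size 1 (exponent in m_M), 1 block (geometric multiplicity). This forces block sizes [1].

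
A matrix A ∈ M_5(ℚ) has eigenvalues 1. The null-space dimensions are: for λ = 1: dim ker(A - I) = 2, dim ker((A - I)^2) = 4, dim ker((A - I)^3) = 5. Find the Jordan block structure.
Jordan blocks: (1, 3), (1, 2)

λ = 1: successive nullity increments [2, 2, 1] count blocks of size ≥ k; block sizes are [3, 2].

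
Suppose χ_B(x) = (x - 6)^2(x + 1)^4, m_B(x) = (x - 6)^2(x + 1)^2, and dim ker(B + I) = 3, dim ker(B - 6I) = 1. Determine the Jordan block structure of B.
Jordan blocks: (-1, 2), (-1, 1), (-1, 1), (6, 2)

λ = -1: algebraic multiplicity 4 (exponent in χ_B), largest block size 2 (exponent in m_B), 3 blocks (geometric multiplicity). These force block sizes [2, 1, 1].
λ = 6: algebraic multiplicity 2 (exponent in χ_B), largest block size 2 (exponent in m_B), 1 block (geometric multiplicity). This forces block sizes [2].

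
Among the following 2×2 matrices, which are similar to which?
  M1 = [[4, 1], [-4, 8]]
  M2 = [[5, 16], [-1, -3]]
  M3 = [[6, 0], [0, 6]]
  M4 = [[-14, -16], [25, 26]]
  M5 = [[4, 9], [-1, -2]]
3 classes: {M1, M4}, {M2, M5}, {M3}

Characteristic polynomials: χ_{M1} = (x - 6)^2, χ_{M2} = (x - 1)^2, χ_{M3} = (x - 6)^2, χ_{M4} = (x - 6)^2, χ_{M5} = (x - 1)^2.

{M1, M4}: invariant factors (x - 6)^2.

{M2, M5}: invariant factors (x - 1)^2.

{M3}: invariant factors x - 6, x - 6.

Matrices are similar if and only if their invariant-factor lists agree; the partition into similarity classes is {M1, M4}, {M2, M5}, {M3}.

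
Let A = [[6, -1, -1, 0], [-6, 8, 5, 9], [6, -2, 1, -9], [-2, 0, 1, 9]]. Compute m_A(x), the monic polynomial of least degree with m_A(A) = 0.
The characteristic polynomial factors as (x - 6)^4. The minimal polynomial is ∏(x - λ)^{k_λ} where k_λ is the size of the largest Jordan block at λ.

For λ = 6: rank(A - 6I) = 2, and the largest Jordan block has size 2 (the smallest k with rank((A - 6I)^k) = rank((A - 6I)^(k+1))).

So m_A(x) = (x - 6)^2.

m_A(x) = (x - 6)^2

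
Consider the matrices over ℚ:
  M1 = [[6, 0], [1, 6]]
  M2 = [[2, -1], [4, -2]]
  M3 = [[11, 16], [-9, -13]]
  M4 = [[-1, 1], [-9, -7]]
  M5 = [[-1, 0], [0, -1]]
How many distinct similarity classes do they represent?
Characteristic polynomials: χ_{M1} = (x - 6)^2, χ_{M2} = x^2, χ_{M3} = (x + 1)^2, χ_{M4} = (x + 4)^2, χ_{M5} = (x + 1)^2.

{M1}: invariant factors (x - 6)^2.

{M2}: invariant factors x^2.

{M3}: invariant factors (x + 1)^2.

{M4}: invariant factors (x + 4)^2.

{M5}: invariant factors x + 1, x + 1.

Matrices are similar if and only if their invariant-factor lists agree; the partition into similarity classes is {M1}, {M2}, {M3}, {M4}, {M5}.

5 classes: {M1}, {M2}, {M3}, {M4}, {M5}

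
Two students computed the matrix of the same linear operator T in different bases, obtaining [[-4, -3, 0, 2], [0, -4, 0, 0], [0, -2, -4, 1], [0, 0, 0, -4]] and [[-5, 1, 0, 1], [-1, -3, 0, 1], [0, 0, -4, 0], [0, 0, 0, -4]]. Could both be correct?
Both have characteristic polynomial (x + 4)^4 and minimal polynomial (x + 4)^2. But rank(A + 4I) = 2 for A while rank(B + 4I) = 1 for B, so the number of Jordan blocks at λ = -4 differs. A and B are not similar.

No.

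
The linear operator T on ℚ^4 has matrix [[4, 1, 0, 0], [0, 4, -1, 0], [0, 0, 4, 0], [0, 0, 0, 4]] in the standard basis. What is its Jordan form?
J = [[4, 1, 0, 0], [0, 4, 1, 0], [0, 0, 4, 0], [0, 0, 0, 4]]

The characteristic polynomial is det(xI - A) = (x - 4)^4, so the eigenvalues are 4 (algebraic multiplicity 4).

For λ = 4: rank(A - 4I) = 2, rank((A - 4I)^2) = 1, rank((A - 4I)^3) = 0. The eigenspace has dimension 4 - 2 = 2, so there are 2 Jordan blocks; the rank sequence gives block sizes [3, 1].

Assembling the blocks gives the Jordan form J above.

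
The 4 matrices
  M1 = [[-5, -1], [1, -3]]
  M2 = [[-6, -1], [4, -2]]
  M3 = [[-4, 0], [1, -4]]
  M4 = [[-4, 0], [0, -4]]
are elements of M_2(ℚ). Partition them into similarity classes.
Characteristic polynomials: χ_{M1} = (x + 4)^2, χ_{M2} = (x + 4)^2, χ_{M3} = (x + 4)^2, χ_{M4} = (x + 4)^2.

{M1, M2, M3}: invariant factors (x + 4)^2.

{M4}: invariant factors x + 4, x + 4.

Matrices are similar if and only if their invariant-factor lists agree; the partition into similarity classes is {M1, M2, M3}, {M4}.

2 classes: {M1, M2, M3}, {M4}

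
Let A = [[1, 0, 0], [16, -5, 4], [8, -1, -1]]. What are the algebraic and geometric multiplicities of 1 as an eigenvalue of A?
The characteristic polynomial is (x - 1)(x + 3)^2, so the factor x - 1 appears with exponent 1: the algebraic multiplicity is 1.

rank(A - I) = 2, so the eigenspace has dimension 3 - 2 = 1: the geometric multiplicity is 1.

algebraic multiplicity 1, geometric multiplicity 1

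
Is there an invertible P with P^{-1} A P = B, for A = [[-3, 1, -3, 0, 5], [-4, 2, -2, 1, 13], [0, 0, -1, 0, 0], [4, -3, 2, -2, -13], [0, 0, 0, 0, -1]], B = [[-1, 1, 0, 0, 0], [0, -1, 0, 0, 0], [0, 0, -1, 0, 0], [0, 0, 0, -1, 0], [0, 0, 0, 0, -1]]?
No.

Both have characteristic polynomial (x + 1)^5, but the minimal polynomial of A is (x + 1)^3 while the minimal polynomial of B is (x + 1)^2. The minimal polynomial is a similarity invariant, so A and B are not similar.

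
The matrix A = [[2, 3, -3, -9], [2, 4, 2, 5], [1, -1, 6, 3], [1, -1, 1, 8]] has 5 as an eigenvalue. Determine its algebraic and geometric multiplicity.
algebraic multiplicity 4, geometric multiplicity 2

The characteristic polynomial is (x - 5)^4, so the factor x - 5 appears with exponent 4: the algebraic multiplicity is 4.

rank(A - 5I) = 2, so the eigenspace has dimension 4 - 2 = 2: the geometric multiplicity is 2.

Since 2 < 4, A is not diagonalizable.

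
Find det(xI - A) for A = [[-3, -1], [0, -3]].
xI - A = [[x + 3, 1], [0, x + 3]].

Expanding det(xI - A) along the first row:
det(xI - A) = + (x + 3)·det([[x + 3]]) - (1)·det([[0]]).

Evaluating gives χ_A(x) = x^2 + 6x + 9 = (x + 3)^2.

χ_A(x) = (x + 3)^2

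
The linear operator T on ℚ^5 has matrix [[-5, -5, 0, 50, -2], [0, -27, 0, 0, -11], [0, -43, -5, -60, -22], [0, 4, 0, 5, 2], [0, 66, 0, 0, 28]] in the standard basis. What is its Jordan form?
J = [[-5, 1, 0, 0, 0], [0, -5, 0, 0, 0], [0, 0, -5, 0, 0], [0, 0, 0, 5, 0], [0, 0, 0, 0, 6]]

The characteristic polynomial is det(xI - A) = (x - 6)(x - 5)(x + 5)^3, so the eigenvalues are -5 (algebraic multiplicity 3), 5 (algebraic multiplicity 1), 6 (algebraic multiplicity 1).

For λ = -5: rank(A + 5I) = 3, rank((A + 5I)^2) = 2. The eigenspace has dimension 5 - 3 = 2, so there are 2 Jordan blocks; the rank sequence gives block sizes [2, 1].

For λ = 5: algebraic multiplicity 1 gives one 1×1 block.

For λ = 6: algebraic multiplicity 1 gives one 1×1 block.

Assembling the blocks gives the Jordan form J above.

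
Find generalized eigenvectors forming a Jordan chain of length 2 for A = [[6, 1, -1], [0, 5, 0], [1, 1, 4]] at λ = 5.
We seek v_1 ∈ ker((A - 5I)^2) \ ker(A - 5I), then set v_{i+1} = (A - 5I) v_i.

One such chain is v_1 = [[0, 1, 0]]^T, v_2 = [[1, 0, 1]]^T. Check: (A - 5I) v_2 = [[0, 0, 0]]^T = 0.

v_1 = [[0, 1, 0]]^T, v_2 = [[1, 0, 1]]^T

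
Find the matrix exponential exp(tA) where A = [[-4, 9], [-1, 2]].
A has Jordan form J = [[-1, 1], [0, -1]] with A = PJP^{-1}, so e^{tA} = P e^{tJ} P^{-1}.

For a Jordan block J_k(λ), e^{tJ_k(λ)} = e^{λt} · (I + tN + t^2 N^2/2! + ... + t^{k-1} N^{k-1}/(k-1)!) where N is the nilpotent superdiagonal part.

Assembling the blocks and conjugating back gives the entries of e^{tA} as shown above.

e^{tA} = [[(1 - 3*t)*e^{-t}, 9*t*e^{-t}], [-t*e^{-t}, (3*t + 1)*e^{-t}]]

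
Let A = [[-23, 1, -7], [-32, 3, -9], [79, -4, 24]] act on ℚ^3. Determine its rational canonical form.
The invariant factors of A (the non-unit diagonal entries of the Smith normal form of xI - A over ℚ[x]) are (x - 2)(x^2 - 2x - 4), each dividing the next. The characteristic polynomial is their product, (x - 2)(x^2 - 2x - 4).

The rational canonical form is the block-diagonal matrix of companion matrices C(f_i):
R = [[0, 0, -8], [1, 0, 0], [0, 1, 4]].

Note the characteristic polynomial does not split into linear factors over ℚ, so A has no Jordan form over ℚ; the rational canonical form exists over any field.

R = [[0, 0, -8], [1, 0, 0], [0, 1, 4]]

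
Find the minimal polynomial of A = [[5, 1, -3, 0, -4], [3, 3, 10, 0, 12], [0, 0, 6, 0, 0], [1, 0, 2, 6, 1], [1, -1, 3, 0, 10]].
m_A(x) = (x - 6)^3

The characteristic polynomial factors as (x - 6)^5. The minimal polynomial is ∏(x - λ)^{k_λ} where k_λ is the size of the largest Jordan block at λ.

For λ = 6: rank(A - 6I) = 3, and the largest Jordan block has size 3 (the smallest k with rank((A - 6I)^k) = rank((A - 6I)^(k+1))).

So m_A(x) = (x - 6)^3.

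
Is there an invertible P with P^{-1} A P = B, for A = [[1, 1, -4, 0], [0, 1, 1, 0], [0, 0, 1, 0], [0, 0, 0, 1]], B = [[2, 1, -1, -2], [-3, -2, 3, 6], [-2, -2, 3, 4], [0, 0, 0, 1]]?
No.

Both have characteristic polynomial (x - 1)^4, but the minimal polynomial of A is (x - 1)^3 while the minimal polynomial of B is (x - 1)^2. The minimal polynomial is a similarity invariant, so A and B are not similar.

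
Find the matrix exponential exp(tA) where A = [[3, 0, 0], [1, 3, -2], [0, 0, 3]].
e^{tA} = [[e^{3*t}, 0, 0], [t*e^{3*t}, e^{3*t}, -2*t*e^{3*t}], [0, 0, e^{3*t}]]

A has Jordan form J = [[3, 1, 0], [0, 3, 0], [0, 0, 3]] with A = PJP^{-1}, so e^{tA} = P e^{tJ} P^{-1}.

For a Jordan block J_k(λ), e^{tJ_k(λ)} = e^{λt} · (I + tN + t^2 N^2/2! + ... + t^{k-1} N^{k-1}/(k-1)!) where N is the nilpotent superdiagonal part.

Assembling the blocks and conjugating back gives the entries of e^{tA} as shown above.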